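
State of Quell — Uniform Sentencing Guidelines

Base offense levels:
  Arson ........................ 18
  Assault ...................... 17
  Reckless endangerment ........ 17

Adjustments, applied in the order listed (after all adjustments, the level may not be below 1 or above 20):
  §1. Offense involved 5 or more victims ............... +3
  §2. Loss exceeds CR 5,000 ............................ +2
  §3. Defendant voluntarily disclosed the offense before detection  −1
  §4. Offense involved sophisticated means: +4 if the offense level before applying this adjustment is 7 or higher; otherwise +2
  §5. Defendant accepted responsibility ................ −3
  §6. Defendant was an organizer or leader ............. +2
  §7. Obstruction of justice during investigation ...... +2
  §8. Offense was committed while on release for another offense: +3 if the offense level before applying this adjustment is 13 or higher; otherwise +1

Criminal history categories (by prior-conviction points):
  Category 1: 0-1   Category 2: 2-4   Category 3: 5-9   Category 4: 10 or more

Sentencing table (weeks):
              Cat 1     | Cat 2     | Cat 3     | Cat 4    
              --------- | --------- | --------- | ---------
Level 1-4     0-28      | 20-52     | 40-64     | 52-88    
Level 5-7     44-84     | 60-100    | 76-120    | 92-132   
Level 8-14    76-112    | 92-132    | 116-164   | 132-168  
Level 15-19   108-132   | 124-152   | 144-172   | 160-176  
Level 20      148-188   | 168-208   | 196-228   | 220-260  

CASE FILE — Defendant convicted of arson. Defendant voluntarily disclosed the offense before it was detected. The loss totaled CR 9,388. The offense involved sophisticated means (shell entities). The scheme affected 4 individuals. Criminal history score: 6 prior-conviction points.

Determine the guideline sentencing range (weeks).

196-228 weeks

Base offense level for arson: 18.
§1 does not apply.
§2 applies: 18 + 2 = 20.
§3 applies: 20 − 1 = 19.
§4 applies (level before this adjustment is 19 ≥ 7, so +4): 19 + 4 = 23.
§7 does not apply.
Level 23 exceeds the maximum of 20; capped at 20.
Final offense level: 20.
Criminal history: 6 prior points → Category 3 (5-9).
Level 20 falls in the 20 band.
Grid: Level 20 × Category 3 = 196-228 weeks.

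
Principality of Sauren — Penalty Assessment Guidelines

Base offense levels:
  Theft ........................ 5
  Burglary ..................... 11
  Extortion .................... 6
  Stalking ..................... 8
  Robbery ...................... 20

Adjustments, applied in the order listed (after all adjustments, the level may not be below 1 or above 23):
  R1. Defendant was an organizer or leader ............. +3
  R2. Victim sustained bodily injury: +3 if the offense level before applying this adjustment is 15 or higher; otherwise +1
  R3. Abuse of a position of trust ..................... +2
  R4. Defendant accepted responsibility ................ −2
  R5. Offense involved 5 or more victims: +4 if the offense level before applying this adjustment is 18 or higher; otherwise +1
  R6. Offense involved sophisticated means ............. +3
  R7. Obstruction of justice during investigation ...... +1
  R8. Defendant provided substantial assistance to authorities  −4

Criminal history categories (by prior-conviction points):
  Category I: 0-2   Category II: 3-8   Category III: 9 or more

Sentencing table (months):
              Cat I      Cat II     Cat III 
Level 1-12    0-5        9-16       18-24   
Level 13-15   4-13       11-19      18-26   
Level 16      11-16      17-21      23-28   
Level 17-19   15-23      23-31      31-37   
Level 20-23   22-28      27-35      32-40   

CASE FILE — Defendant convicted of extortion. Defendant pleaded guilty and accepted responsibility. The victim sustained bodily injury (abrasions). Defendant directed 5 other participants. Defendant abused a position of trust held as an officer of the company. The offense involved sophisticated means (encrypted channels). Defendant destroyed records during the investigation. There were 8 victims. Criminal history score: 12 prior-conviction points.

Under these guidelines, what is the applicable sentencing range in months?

Base offense level for extortion: 6.
R1 applies: 6 + 3 = 9.
R2 applies (level before this adjustment is 9 < 15, so +1): 9 + 1 = 10.
R3 applies: 10 + 2 = 12.
R4 applies: 12 − 2 = 10.
R5 applies (level before this adjustment is 10 < 18, so +1): 10 + 1 = 11.
R6 applies: 11 + 3 = 14.
R7 applies: 14 + 1 = 15.
R8 does not apply.
Final offense level: 15.
Criminal history: 12 prior points → Category III (9+).
Level 15 falls in the 13-15 band.
Grid: Level 13-15 × Category III = 18-26 months.

18-26 months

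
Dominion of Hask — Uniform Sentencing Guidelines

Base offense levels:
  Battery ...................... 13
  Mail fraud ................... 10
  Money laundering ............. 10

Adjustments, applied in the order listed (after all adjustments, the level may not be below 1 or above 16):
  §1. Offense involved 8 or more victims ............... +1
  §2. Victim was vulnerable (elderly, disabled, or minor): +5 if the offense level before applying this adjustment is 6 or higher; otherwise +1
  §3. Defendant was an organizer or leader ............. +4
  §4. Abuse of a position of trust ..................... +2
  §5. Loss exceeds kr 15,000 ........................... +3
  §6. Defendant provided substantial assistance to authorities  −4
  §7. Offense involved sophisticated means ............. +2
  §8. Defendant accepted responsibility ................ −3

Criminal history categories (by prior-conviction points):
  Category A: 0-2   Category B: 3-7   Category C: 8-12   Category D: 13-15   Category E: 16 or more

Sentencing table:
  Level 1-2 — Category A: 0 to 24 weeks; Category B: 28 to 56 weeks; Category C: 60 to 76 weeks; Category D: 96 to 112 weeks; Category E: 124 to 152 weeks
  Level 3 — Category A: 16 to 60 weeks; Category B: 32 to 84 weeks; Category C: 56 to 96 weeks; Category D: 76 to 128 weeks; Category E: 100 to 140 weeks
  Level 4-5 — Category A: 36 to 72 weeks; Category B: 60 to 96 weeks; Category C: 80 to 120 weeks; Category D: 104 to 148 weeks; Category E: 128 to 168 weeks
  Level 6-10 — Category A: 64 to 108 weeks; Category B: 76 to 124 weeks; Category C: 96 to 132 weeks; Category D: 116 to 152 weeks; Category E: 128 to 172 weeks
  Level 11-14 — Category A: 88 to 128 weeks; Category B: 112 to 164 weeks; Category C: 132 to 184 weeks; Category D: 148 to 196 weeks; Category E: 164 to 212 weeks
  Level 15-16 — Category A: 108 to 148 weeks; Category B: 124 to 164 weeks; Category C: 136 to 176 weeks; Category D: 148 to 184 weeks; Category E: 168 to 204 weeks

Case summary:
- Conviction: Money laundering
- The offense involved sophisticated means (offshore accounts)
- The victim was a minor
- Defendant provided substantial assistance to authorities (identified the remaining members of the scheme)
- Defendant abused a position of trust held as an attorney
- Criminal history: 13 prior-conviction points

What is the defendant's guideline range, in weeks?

148-184 weeks

Base offense level for money laundering: 10.
§2 applies (level before this adjustment is 10 ≥ 6, so +5): 10 + 5 = 15.
§3 does not apply.
§4 applies: 15 + 2 = 17.
§5 does not apply.
§6 applies: 17 − 4 = 13.
§7 applies: 13 + 2 = 15.
§8 does not apply.
Final offense level: 15.
Criminal history: 13 prior points → Category D (13-15).
Level 15 falls in the 15-16 band.
Grid: Level 15-16 × Category D = 148-184 weeks.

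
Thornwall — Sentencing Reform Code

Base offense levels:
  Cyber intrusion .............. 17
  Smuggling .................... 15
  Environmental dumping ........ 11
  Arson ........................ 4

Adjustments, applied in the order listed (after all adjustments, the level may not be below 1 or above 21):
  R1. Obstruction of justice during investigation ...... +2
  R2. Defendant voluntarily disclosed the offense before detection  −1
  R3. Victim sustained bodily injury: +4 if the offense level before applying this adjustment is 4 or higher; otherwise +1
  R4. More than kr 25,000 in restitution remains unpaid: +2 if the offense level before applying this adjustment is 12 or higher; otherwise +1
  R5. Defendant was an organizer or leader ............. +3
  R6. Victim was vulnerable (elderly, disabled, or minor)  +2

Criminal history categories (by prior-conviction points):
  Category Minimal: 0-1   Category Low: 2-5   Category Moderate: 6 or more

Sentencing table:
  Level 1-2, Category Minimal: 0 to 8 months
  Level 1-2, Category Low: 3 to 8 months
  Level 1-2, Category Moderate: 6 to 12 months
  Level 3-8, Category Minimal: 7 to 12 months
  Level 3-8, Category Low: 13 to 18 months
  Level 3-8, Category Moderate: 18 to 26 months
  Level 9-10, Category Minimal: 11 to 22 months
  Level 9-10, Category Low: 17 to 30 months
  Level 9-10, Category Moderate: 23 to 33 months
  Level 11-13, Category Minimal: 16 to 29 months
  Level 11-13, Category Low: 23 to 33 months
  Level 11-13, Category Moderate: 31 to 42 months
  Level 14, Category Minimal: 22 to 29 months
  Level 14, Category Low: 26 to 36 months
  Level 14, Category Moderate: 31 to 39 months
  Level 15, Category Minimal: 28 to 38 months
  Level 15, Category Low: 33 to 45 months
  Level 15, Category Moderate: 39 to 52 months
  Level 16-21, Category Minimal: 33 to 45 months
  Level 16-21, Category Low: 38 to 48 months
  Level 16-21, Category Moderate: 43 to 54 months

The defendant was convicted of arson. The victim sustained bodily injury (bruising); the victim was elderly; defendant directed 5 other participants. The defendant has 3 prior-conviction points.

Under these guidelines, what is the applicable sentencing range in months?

23-33 months

Base offense level for arson: 4.
R1 does not apply.
R2 does not apply.
R3 applies (level before this adjustment is 4 ≥ 4, so +4): 4 + 4 = 8.
R4 does not apply.
R5 applies: 8 + 3 = 11.
R6 applies: 11 + 2 = 13.
Final offense level: 13.
Criminal history: 3 prior points → Category Low (2-5).
Level 13 falls in the 11-13 band.
Grid: Level 11-13 × Category Low = 23-33 months.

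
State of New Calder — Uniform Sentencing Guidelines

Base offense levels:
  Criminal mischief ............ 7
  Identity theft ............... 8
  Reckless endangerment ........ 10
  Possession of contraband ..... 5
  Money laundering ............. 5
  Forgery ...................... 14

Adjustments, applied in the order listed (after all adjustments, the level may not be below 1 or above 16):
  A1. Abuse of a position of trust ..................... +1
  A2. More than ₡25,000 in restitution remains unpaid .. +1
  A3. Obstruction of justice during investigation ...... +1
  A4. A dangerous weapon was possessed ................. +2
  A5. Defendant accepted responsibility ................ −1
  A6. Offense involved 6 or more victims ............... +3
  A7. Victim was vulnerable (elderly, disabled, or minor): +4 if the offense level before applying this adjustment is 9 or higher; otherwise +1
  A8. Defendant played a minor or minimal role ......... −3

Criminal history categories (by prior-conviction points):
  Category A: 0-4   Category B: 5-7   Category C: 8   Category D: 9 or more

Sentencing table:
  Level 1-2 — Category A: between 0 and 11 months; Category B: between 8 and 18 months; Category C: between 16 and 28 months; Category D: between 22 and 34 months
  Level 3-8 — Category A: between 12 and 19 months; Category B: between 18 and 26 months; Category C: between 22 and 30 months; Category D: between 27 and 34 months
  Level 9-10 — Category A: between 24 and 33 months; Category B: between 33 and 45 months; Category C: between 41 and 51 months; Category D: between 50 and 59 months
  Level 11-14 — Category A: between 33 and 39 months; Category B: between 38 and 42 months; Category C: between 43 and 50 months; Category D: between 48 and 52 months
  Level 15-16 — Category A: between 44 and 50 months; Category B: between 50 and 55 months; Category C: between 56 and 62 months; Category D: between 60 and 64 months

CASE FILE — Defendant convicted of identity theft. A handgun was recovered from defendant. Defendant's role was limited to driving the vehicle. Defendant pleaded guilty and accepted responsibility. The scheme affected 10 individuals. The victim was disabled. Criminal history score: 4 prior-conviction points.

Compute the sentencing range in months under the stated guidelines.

33-39 months

Base offense level for identity theft: 8.
A2 does not apply.
A4 applies: 8 + 2 = 10.
A5 applies: 10 − 1 = 9.
A6 applies: 9 + 3 = 12.
A7 applies (level before this adjustment is 12 ≥ 9, so +4): 12 + 4 = 16.
A8 applies: 16 − 3 = 13.
Final offense level: 13.
Criminal history: 4 prior points → Category A (0-4).
Level 13 falls in the 11-14 band.
Grid: Level 11-14 × Category A = 33-39 months.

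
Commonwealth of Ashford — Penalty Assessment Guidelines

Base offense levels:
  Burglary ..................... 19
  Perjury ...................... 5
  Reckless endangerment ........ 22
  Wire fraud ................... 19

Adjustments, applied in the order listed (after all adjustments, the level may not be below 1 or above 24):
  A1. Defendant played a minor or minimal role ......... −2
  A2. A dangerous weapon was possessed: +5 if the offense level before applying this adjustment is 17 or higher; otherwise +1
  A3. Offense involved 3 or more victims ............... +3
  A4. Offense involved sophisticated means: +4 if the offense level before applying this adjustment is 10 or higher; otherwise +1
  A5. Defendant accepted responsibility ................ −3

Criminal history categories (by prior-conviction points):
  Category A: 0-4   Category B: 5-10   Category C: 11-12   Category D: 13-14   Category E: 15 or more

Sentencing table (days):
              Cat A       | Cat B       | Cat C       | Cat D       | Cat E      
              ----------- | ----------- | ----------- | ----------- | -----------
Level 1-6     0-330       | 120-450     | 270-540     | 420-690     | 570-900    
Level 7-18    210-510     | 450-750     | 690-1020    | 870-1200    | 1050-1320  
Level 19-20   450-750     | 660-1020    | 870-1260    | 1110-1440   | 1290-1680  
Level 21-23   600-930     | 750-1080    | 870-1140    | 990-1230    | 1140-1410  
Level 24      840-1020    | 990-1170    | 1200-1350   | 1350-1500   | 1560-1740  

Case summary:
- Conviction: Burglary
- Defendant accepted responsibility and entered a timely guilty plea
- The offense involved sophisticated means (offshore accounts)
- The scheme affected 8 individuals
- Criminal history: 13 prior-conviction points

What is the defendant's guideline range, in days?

990-1230 days

Base offense level for burglary: 19.
A1 does not apply.
A2 does not apply.
A3 applies: 19 + 3 = 22.
A4 applies (level before this adjustment is 22 ≥ 10, so +4): 22 + 4 = 26.
A5 applies: 26 − 3 = 23.
Final offense level: 23.
Criminal history: 13 prior points → Category D (13-14).
Level 23 falls in the 21-23 band.
Grid: Level 21-23 × Category D = 990-1230 days.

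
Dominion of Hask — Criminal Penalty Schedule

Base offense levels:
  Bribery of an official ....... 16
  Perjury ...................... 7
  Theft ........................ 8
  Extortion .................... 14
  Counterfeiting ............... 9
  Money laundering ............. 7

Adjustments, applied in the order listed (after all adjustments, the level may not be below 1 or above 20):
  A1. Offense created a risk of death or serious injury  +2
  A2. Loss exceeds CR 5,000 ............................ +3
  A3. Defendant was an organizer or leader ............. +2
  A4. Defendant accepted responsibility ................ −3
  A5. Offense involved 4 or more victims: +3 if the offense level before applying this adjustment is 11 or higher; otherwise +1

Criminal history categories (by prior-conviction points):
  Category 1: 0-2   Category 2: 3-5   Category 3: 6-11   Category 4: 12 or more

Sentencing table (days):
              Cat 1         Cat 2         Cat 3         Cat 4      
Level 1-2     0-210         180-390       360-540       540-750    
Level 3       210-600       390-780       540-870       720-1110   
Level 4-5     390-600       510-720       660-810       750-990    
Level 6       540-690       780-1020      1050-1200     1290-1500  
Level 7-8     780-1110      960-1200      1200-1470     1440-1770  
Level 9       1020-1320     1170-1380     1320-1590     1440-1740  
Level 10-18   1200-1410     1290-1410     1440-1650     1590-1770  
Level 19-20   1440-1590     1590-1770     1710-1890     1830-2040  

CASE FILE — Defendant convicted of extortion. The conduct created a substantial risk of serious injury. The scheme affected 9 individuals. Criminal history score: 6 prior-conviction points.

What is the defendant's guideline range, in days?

1710-1890 days

Base offense level for extortion: 14.
A1 applies: 14 + 2 = 16.
A5 applies (level before this adjustment is 16 ≥ 11, so +3): 16 + 3 = 19.
Final offense level: 19.
Criminal history: 6 prior points → Category 3 (6-11).
Level 19 falls in the 19-20 band.
Grid: Level 19-20 × Category 3 = 1710-1890 days.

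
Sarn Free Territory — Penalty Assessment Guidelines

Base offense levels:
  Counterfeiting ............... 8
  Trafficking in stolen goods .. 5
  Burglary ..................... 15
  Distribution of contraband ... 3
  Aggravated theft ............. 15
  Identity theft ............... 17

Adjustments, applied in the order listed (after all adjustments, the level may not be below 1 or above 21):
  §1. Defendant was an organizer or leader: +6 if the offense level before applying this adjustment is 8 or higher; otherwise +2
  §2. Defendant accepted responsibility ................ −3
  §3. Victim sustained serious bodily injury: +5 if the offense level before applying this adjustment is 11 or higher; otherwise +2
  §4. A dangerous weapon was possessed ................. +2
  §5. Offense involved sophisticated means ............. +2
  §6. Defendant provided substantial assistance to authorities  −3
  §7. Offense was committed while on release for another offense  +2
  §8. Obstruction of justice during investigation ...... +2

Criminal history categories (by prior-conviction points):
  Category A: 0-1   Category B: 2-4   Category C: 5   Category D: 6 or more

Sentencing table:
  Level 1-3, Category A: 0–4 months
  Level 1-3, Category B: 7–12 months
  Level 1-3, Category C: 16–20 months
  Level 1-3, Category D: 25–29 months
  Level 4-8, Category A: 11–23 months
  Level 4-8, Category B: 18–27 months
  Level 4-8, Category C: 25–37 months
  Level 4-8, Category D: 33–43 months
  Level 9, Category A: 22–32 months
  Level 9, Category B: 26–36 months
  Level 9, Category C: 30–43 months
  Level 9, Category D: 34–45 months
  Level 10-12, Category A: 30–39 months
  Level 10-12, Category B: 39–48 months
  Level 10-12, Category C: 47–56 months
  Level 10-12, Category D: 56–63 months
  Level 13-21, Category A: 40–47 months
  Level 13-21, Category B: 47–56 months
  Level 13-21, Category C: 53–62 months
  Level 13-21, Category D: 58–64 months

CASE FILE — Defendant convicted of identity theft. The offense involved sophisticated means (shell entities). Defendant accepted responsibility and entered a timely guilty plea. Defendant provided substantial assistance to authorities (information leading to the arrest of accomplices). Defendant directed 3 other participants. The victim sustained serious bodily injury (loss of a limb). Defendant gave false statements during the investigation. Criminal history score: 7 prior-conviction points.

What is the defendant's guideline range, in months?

Base offense level for identity theft: 17.
§1 applies (level before this adjustment is 17 ≥ 8, so +6): 17 + 6 = 23.
§2 applies: 23 − 3 = 20.
§3 applies (level before this adjustment is 20 ≥ 11, so +5): 20 + 5 = 25.
§4 does not apply.
§5 applies: 25 + 2 = 27.
§6 applies: 27 − 3 = 24.
§8 applies: 24 + 2 = 26.
Level 26 exceeds the maximum of 21; capped at 21.
Final offense level: 21.
Criminal history: 7 prior points → Category D (6+).
Level 21 falls in the 13-21 band.
Grid: Level 13-21 × Category D = 58-64 months.

58-64 months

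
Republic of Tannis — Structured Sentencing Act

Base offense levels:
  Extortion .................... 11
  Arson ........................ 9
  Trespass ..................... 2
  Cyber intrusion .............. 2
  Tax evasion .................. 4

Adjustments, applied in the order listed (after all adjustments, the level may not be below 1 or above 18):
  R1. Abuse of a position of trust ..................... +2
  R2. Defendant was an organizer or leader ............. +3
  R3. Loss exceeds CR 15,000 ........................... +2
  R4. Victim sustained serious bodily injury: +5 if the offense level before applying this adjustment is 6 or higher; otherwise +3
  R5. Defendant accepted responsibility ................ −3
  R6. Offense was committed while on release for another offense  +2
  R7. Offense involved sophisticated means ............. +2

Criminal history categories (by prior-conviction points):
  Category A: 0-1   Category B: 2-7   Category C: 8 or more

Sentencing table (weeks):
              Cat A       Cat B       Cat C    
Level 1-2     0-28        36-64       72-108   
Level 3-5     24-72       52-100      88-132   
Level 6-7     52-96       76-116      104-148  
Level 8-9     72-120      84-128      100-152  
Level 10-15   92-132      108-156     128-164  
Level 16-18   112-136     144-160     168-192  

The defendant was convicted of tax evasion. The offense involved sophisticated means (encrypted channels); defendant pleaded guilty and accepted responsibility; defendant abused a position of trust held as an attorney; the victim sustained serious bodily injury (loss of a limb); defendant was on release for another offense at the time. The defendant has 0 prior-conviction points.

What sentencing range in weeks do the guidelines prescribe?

Base offense level for tax evasion: 4.
R1 applies: 4 + 2 = 6.
R2 does not apply.
R4 applies (level before this adjustment is 6 ≥ 6, so +5): 6 + 5 = 11.
R5 applies: 11 − 3 = 8.
R6 applies: 8 + 2 = 10.
R7 applies: 10 + 2 = 12.
Final offense level: 12.
Criminal history: 0 prior points → Category A (0-1).
Level 12 falls in the 10-15 band.
Grid: Level 10-15 × Category A = 92-132 weeks.

92-132 weeks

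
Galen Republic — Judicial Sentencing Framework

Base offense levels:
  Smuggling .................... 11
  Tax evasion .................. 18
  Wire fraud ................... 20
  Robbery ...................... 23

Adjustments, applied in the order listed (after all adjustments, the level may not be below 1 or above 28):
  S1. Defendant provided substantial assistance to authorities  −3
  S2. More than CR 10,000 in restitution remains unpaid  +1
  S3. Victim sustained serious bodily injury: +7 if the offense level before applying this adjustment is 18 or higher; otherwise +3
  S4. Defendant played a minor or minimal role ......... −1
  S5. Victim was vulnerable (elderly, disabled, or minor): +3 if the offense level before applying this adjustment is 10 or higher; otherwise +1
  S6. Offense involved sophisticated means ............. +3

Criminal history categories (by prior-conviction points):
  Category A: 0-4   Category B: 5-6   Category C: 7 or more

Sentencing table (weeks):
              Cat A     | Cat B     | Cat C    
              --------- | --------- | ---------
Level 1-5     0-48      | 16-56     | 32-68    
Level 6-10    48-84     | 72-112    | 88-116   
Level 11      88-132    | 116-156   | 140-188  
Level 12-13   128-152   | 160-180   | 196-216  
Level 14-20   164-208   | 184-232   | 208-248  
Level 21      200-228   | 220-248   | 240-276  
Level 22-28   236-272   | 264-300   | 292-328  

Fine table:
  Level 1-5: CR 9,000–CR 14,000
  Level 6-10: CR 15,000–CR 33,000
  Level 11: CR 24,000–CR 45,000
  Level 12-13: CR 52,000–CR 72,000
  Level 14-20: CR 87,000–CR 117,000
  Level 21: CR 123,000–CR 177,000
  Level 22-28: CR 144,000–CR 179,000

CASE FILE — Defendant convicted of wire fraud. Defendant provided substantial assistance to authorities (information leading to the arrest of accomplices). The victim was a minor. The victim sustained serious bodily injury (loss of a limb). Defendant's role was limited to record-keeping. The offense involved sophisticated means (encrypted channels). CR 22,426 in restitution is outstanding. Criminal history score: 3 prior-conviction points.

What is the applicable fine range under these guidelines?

Base offense level for wire fraud: 20.
S1 applies: 20 − 3 = 17.
S2 applies: 17 + 1 = 18.
S3 applies (level before this adjustment is 18 ≥ 18, so +7): 18 + 7 = 25.
S4 applies: 25 − 1 = 24.
S5 applies (level before this adjustment is 24 ≥ 10, so +3): 24 + 3 = 27.
S6 applies: 27 + 3 = 30.
Level 30 exceeds the maximum of 28; capped at 28.
Final offense level: 28.
Level 28 falls in the 22-28 band.
Fine table: Level 22-28 → CR 144,000–CR 179,000.

CR 144,000–CR 179,000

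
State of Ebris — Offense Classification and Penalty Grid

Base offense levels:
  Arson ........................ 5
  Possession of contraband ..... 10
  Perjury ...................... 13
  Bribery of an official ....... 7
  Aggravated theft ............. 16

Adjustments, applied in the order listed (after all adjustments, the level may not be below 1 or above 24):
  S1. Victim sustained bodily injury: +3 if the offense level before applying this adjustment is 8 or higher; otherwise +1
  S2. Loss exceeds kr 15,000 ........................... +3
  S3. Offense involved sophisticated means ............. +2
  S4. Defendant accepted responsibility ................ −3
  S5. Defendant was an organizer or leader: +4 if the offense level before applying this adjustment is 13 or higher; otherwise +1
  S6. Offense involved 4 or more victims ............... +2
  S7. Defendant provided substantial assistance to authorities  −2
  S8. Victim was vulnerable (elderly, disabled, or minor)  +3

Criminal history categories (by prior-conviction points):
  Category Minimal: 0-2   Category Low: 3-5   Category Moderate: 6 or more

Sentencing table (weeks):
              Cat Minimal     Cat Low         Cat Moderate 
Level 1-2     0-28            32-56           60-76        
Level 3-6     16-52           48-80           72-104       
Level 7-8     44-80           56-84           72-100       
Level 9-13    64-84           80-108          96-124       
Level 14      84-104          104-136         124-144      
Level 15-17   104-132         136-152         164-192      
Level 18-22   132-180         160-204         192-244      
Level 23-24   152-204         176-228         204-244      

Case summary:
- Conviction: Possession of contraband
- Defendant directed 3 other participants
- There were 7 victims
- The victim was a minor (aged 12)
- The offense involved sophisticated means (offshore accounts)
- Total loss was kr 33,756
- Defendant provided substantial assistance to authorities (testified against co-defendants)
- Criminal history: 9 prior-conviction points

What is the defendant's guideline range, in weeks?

192-244 weeks

Base offense level for possession of contraband: 10.
S2 applies: 10 + 3 = 13.
S3 applies: 13 + 2 = 15.
S4 does not apply.
S5 applies (level before this adjustment is 15 ≥ 13, so +4): 15 + 4 = 19.
S6 applies: 19 + 2 = 21.
S7 applies: 21 − 2 = 19.
S8 applies: 19 + 3 = 22.
Final offense level: 22.
Criminal history: 9 prior points → Category Moderate (6+).
Level 22 falls in the 18-22 band.
Grid: Level 18-22 × Category Moderate = 192-244 weeks.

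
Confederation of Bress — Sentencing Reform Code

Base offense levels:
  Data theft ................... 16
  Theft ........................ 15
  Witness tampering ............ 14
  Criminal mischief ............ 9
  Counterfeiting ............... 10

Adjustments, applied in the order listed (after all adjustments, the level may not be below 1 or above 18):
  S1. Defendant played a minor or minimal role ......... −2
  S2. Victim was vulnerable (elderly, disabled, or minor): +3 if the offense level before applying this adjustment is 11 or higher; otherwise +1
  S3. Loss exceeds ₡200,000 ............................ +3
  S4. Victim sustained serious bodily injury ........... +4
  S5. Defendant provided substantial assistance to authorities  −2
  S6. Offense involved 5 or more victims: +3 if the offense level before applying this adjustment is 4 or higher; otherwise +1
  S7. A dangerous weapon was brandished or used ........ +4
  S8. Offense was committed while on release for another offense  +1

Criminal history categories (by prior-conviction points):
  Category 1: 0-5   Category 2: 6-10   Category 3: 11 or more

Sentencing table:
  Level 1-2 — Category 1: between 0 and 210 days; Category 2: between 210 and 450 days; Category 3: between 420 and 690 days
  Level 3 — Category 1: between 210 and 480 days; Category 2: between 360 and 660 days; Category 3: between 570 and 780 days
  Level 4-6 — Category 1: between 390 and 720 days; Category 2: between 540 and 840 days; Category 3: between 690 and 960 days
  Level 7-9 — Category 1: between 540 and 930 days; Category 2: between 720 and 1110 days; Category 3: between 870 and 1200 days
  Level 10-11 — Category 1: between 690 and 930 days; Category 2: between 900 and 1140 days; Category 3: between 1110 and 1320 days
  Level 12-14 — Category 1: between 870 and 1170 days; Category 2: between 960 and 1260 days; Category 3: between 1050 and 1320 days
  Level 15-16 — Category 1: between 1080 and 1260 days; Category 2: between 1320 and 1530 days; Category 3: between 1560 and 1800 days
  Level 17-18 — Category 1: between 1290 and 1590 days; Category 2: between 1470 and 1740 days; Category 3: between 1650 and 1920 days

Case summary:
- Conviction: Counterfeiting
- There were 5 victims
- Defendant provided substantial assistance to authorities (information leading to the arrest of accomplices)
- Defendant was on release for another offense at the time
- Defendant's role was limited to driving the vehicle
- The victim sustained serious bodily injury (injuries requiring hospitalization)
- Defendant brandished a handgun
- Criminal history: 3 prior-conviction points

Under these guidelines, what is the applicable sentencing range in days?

Base offense level for counterfeiting: 10.
S1 applies: 10 − 2 = 8.
S2 does not apply.
S3 does not apply.
S4 applies: 8 + 4 = 12.
S5 applies: 12 − 2 = 10.
S6 applies (level before this adjustment is 10 ≥ 4, so +3): 10 + 3 = 13.
S7 applies: 13 + 4 = 17.
S8 applies: 17 + 1 = 18.
Final offense level: 18.
Criminal history: 3 prior points → Category 1 (0-5).
Level 18 falls in the 17-18 band.
Grid: Level 17-18 × Category 1 = 1290-1590 days.

1290-1590 days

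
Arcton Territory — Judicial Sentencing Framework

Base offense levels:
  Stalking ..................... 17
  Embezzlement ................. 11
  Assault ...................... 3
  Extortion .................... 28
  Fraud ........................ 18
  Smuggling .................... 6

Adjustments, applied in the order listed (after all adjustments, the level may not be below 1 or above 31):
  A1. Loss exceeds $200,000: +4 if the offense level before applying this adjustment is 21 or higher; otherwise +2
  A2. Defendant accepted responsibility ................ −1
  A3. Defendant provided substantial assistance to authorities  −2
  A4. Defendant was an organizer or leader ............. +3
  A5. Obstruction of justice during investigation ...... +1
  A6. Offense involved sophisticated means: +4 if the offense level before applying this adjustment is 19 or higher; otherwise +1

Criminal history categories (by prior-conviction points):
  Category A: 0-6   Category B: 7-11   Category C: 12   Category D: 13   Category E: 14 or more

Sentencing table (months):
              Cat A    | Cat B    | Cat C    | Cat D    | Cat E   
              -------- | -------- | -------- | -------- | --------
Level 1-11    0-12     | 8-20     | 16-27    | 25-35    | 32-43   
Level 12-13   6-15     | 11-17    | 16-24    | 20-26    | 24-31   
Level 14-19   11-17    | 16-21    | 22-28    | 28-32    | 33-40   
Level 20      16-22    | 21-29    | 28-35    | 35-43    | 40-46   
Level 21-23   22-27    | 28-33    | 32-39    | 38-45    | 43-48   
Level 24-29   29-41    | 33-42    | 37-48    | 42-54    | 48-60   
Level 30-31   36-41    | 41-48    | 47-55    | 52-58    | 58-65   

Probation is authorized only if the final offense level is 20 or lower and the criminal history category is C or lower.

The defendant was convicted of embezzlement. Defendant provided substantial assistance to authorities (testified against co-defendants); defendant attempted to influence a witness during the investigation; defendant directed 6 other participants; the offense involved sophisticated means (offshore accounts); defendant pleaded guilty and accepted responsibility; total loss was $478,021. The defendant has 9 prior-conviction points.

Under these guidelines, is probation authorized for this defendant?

Base offense level for embezzlement: 11.
A1 applies (level before this adjustment is 11 < 21, so +2): 11 + 2 = 13.
A2 applies: 13 − 1 = 12.
A3 applies: 12 − 2 = 10.
A4 applies: 10 + 3 = 13.
A5 applies: 13 + 1 = 14.
A6 applies (level before this adjustment is 14 < 19, so +1): 14 + 1 = 15.
Final offense level: 15.
Criminal history: 9 prior points → Category B (7-11).
Level 15 falls in the 14-19 band.
Grid: Level 14-19 × Category B = 16-21 months.
Probation check: level 15 ≤ 20 and category B ≤ C → eligible.

Yes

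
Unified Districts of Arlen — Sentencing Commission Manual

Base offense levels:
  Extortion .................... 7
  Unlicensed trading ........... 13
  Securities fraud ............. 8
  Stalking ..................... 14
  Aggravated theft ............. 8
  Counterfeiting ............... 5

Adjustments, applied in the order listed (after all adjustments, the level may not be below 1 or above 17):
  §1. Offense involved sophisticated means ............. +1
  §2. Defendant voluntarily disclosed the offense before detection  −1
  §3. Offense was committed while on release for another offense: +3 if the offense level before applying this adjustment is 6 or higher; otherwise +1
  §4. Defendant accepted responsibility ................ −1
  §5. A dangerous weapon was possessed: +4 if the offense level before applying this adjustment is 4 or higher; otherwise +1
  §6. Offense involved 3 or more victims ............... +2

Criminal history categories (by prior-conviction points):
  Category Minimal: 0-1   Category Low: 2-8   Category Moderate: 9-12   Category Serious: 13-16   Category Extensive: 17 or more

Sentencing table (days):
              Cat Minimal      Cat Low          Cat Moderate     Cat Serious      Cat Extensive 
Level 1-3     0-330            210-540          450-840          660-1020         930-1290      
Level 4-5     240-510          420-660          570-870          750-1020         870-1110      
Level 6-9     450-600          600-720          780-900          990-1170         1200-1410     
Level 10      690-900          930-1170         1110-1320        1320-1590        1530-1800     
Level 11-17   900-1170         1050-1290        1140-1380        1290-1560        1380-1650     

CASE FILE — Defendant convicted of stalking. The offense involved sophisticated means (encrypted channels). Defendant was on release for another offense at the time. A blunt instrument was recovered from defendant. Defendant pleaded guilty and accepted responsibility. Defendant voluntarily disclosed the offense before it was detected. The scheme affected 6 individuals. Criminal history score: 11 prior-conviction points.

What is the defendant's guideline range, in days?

1140-1380 days

Base offense level for stalking: 14.
§1 applies: 14 + 1 = 15.
§2 applies: 15 − 1 = 14.
§3 applies (level before this adjustment is 14 ≥ 6, so +3): 14 + 3 = 17.
§4 applies: 17 − 1 = 16.
§5 applies (level before this adjustment is 16 ≥ 4, so +4): 16 + 4 = 20.
§6 applies: 20 + 2 = 22.
Level 22 exceeds the maximum of 17; capped at 17.
Final offense level: 17.
Criminal history: 11 prior points → Category Moderate (9-12).
Level 17 falls in the 11-17 band.
Grid: Level 11-17 × Category Moderate = 1140-1380 days.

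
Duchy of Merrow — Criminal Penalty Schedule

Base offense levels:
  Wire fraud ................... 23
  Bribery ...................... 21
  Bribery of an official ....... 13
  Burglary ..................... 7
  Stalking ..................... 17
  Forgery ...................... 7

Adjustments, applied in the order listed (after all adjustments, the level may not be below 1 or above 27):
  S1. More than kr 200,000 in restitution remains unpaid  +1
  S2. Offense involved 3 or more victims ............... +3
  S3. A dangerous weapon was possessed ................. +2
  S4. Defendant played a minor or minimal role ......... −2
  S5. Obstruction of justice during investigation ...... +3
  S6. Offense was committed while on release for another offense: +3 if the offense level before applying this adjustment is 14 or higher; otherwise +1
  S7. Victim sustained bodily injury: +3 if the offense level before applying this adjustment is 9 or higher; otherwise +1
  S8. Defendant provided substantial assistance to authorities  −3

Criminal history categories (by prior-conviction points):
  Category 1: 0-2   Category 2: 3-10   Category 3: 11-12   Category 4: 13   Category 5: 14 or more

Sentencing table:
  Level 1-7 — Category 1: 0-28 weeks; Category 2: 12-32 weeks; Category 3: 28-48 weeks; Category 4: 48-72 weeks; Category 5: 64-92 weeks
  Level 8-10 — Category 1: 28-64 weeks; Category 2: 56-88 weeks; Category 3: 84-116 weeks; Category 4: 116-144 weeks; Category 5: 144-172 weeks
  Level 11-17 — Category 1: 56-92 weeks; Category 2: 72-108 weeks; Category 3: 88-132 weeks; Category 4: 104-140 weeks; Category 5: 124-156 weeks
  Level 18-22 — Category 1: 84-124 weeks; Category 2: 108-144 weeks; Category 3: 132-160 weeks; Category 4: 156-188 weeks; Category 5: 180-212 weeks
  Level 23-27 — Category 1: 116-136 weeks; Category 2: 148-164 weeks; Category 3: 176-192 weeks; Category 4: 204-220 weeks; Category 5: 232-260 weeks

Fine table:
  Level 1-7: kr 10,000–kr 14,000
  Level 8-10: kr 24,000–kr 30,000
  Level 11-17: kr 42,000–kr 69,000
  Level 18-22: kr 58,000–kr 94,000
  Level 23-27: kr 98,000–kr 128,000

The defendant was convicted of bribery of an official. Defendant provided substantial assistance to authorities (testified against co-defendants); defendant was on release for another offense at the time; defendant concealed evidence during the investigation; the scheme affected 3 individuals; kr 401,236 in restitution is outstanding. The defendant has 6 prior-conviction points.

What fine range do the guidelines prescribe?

Base offense level for bribery of an official: 13.
S1 applies: 13 + 1 = 14.
S2 applies: 14 + 3 = 17.
S4 does not apply.
S5 applies: 17 + 3 = 20.
S6 applies (level before this adjustment is 20 ≥ 14, so +3): 20 + 3 = 23.
S7 does not apply.
S8 applies: 23 − 3 = 20.
Final offense level: 20.
Level 20 falls in the 18-22 band.
Fine table: Level 18-22 → kr 58,000–kr 94,000.

kr 58,000–kr 94,000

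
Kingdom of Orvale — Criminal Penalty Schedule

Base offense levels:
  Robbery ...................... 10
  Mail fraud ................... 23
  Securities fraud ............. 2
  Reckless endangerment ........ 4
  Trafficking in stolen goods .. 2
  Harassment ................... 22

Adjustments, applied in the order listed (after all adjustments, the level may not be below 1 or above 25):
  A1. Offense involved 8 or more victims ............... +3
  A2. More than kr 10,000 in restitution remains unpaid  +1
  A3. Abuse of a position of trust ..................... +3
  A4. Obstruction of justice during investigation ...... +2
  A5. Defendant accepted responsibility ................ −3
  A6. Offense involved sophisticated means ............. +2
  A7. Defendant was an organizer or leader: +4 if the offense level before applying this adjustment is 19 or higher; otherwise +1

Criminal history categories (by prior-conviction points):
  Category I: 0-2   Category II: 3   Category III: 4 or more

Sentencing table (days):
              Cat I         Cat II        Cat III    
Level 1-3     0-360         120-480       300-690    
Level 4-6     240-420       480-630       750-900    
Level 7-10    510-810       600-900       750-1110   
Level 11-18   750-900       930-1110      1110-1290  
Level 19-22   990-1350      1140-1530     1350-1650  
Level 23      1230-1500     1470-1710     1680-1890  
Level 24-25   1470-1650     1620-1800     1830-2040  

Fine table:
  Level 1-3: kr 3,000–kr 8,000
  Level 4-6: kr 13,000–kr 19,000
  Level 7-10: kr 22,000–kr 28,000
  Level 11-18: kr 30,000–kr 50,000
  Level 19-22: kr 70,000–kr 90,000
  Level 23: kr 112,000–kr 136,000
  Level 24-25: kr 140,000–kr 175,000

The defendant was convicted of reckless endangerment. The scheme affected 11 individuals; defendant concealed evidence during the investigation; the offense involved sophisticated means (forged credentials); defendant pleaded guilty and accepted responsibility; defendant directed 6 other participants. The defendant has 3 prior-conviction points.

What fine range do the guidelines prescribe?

kr 22,000–kr 28,000

Base offense level for reckless endangerment: 4.
A1 applies: 4 + 3 = 7.
A2 does not apply.
A4 applies: 7 + 2 = 9.
A5 applies: 9 − 3 = 6.
A6 applies: 6 + 2 = 8.
A7 applies (level before this adjustment is 8 < 19, so +1): 8 + 1 = 9.
Final offense level: 9.
Level 9 falls in the 7-10 band.
Fine table: Level 7-10 → kr 22,000–kr 28,000.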